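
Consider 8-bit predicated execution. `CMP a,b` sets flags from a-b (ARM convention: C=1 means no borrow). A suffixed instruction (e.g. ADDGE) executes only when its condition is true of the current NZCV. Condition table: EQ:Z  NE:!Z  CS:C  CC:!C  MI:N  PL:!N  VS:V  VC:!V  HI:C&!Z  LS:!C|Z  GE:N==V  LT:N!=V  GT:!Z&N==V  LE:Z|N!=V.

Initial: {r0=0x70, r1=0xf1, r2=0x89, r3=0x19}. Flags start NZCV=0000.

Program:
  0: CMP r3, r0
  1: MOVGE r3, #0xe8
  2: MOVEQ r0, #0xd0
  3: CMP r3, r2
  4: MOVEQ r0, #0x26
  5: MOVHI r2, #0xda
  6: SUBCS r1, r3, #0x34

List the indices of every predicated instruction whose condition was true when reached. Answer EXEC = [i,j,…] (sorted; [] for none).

EXEC = []

[0] flags=1000 → (cmp)
[1] flags=1000 GE?F → skip
[2] flags=1000 EQ?F → skip
[3] flags=1001 → (cmp)
[4] flags=1001 EQ?F → skip
[5] flags=1001 HI?F → skip
[6] flags=1001 CS?F → skip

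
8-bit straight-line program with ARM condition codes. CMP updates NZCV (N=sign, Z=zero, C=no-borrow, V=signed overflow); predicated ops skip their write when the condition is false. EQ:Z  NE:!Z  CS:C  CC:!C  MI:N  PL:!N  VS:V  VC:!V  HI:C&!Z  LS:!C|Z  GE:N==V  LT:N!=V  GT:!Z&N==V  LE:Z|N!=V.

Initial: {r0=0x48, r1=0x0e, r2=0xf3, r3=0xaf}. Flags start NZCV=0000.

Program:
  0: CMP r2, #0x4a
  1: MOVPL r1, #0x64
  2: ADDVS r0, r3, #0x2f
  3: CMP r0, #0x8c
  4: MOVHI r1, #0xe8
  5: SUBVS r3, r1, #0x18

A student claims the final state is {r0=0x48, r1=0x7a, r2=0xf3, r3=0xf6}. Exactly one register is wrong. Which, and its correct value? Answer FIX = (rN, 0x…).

[0] flags=1010 → (cmp)
[1] flags=1010 PL?F → skip
[2] flags=1010 VS?F → skip
[3] flags=1001 → (cmp)
[4] flags=1001 HI?F → skip
[5] flags=1001 VS?T → r3=0xf6

FIX = (r1, 0x0e)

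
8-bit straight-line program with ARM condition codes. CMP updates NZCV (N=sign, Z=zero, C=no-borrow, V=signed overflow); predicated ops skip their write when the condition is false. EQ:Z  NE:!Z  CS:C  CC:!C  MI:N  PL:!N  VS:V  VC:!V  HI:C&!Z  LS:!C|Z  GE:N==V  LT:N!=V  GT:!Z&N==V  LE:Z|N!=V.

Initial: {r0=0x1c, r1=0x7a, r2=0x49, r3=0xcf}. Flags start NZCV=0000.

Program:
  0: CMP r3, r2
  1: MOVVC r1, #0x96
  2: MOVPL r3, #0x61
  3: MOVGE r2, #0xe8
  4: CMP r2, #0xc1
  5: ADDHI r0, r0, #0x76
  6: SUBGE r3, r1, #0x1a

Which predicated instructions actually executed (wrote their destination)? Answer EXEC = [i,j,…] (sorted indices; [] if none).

[0] flags=1010 → (cmp)
[1] flags=1010 VC?T → r1=0x96
[2] flags=1010 PL?F → skip
[3] flags=1010 GE?F → skip
[4] flags=1001 → (cmp)
[5] flags=1001 HI?F → skip
[6] flags=1001 GE?T → r3=0x7c

EXEC = [1,6]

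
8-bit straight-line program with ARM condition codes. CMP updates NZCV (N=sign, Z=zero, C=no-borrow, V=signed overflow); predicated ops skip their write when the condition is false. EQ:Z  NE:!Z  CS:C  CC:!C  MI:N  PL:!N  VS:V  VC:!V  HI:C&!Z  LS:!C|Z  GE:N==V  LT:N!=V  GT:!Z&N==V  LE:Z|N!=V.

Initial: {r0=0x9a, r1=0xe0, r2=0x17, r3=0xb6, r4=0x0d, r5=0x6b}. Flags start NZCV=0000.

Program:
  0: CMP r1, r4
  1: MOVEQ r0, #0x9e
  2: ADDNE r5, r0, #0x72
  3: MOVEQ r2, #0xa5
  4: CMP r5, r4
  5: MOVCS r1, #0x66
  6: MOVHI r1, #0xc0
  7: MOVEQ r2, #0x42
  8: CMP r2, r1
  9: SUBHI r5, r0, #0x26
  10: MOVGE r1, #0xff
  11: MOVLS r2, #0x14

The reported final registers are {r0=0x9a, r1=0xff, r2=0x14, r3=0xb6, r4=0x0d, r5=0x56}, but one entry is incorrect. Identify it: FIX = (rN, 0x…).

FIX = (r5, 0x0c)

[0] flags=1010 → (cmp)
[1] flags=1010 EQ?F → skip
[2] flags=1010 NE?T → r5=0x0c
[3] flags=1010 EQ?F → skip
[4] flags=1000 → (cmp)
[5] flags=1000 CS?F → skip
[6] flags=1000 HI?F → skip
[7] flags=1000 EQ?F → skip
[8] flags=0000 → (cmp)
[9] flags=0000 HI?F → skip
[10] flags=0000 GE?T → r1=0xff
[11] flags=0000 LS?T → r2=0x14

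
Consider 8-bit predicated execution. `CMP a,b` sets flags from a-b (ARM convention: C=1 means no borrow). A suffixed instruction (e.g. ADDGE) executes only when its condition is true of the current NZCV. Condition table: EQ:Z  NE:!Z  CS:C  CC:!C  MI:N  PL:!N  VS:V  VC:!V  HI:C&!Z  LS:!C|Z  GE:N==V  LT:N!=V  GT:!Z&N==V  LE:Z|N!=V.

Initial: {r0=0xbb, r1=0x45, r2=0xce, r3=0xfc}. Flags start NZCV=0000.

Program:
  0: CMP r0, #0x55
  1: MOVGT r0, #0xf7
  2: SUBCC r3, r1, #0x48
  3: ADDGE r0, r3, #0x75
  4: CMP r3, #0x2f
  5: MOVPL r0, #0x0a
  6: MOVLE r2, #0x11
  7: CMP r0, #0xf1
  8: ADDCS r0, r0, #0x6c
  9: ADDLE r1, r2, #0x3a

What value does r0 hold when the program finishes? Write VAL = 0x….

VAL = 0xbb

[0] flags=0011 → (cmp)
[1] flags=0011 GT?F → skip
[2] flags=0011 CC?F → skip
[3] flags=0011 GE?F → skip
[4] flags=1010 → (cmp)
[5] flags=1010 PL?F → skip
[6] flags=1010 LE?T → r2=0x11
[7] flags=1000 → (cmp)
[8] flags=1000 CS?F → skip
[9] flags=1000 LE?T → r1=0x4b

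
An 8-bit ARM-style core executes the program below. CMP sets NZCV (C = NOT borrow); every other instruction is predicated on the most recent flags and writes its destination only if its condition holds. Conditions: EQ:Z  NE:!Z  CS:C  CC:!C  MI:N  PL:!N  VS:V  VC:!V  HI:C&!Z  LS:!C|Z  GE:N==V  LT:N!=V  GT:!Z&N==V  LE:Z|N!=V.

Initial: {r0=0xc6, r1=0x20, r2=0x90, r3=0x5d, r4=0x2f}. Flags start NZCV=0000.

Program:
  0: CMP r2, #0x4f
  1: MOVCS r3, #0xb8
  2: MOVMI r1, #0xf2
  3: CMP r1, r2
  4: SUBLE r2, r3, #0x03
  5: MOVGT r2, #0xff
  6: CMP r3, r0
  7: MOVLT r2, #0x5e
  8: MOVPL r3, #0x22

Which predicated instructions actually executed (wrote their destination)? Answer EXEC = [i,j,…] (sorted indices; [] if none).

EXEC = [1,5,7]

[0] flags=0011 → (cmp)
[1] flags=0011 CS?T → r3=0xb8
[2] flags=0011 MI?F → skip
[3] flags=1001 → (cmp)
[4] flags=1001 LE?F → skip
[5] flags=1001 GT?T → r2=0xff
[6] flags=1000 → (cmp)
[7] flags=1000 LT?T → r2=0x5e
[8] flags=1000 PL?F → skip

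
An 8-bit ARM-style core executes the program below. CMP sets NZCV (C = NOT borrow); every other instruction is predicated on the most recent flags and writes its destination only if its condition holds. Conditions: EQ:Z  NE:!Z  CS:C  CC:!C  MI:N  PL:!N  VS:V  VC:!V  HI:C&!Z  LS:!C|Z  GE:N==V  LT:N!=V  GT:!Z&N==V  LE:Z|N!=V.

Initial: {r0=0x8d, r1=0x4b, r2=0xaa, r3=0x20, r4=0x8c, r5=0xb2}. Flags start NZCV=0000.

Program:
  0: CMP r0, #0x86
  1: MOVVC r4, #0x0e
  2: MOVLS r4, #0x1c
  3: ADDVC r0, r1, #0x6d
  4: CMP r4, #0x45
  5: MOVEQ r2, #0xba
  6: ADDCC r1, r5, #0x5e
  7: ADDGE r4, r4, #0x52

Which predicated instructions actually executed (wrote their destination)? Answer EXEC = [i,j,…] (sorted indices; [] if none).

0: ✓ CMP  NZCV=0010
1: ✓ MOVVC  r4←0x0e
2: · MOVLS
3: ✓ ADDVC  r0←0xb8
4: ✓ CMP  NZCV=1000
5: · MOVEQ
6: ✓ ADDCC  r1←0x10
7: · ADDGE

EXEC = [1,3,6]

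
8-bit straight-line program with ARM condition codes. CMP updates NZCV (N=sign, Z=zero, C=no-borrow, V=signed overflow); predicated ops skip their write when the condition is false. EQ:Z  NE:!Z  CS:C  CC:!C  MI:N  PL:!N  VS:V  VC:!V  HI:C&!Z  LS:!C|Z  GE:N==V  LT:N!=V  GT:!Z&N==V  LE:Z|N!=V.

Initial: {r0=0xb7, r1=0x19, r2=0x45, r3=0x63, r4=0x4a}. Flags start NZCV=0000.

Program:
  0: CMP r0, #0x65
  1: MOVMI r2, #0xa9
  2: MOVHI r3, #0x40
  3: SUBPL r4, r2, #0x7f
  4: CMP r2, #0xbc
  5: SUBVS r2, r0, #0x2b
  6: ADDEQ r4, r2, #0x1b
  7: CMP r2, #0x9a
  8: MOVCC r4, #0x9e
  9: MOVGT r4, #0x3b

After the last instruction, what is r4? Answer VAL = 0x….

VAL = 0x9e

0: ✓ CMP  NZCV=0011
1: · MOVMI
2: ✓ MOVHI  r3←0x40
3: ✓ SUBPL  r4←0xc6
4: ✓ CMP  NZCV=1001
5: ✓ SUBVS  r2←0x8c
6: · ADDEQ
7: ✓ CMP  NZCV=1000
8: ✓ MOVCC  r4←0x9e
9: · MOVGT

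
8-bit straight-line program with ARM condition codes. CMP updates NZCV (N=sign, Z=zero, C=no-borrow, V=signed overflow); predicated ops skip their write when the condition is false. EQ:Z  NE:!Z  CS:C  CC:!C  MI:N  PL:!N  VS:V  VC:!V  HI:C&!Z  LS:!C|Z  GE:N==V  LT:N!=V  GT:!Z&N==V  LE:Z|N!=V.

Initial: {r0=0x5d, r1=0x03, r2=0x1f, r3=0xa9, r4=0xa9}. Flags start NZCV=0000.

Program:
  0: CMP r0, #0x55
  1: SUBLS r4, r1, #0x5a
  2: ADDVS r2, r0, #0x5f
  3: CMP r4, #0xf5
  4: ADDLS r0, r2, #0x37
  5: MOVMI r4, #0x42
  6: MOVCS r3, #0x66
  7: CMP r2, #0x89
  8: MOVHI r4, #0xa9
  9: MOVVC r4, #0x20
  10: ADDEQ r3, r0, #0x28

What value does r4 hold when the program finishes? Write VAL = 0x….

[0] flags=0010 → (cmp)
[1] flags=0010 LS?F → skip
[2] flags=0010 VS?F → skip
[3] flags=1000 → (cmp)
[4] flags=1000 LS?T → r0=0x56
[5] flags=1000 MI?T → r4=0x42
[6] flags=1000 CS?F → skip
[7] flags=1001 → (cmp)
[8] flags=1001 HI?F → skip
[9] flags=1001 VC?F → skip
[10] flags=1001 EQ?F → skip

VAL = 0x42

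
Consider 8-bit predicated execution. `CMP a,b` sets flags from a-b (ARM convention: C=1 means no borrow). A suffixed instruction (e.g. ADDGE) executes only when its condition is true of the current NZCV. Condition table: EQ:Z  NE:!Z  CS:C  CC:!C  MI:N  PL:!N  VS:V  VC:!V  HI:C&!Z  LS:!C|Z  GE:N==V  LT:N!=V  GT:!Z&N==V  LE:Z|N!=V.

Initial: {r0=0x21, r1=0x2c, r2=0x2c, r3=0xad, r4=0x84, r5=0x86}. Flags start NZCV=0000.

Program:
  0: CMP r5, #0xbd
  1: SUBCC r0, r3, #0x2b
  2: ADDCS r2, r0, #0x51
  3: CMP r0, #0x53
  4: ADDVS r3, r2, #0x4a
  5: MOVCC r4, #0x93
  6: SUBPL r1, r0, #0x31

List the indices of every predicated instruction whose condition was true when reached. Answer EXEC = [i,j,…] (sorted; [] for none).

EXEC = [1,4,6]

0: ✓ CMP  NZCV=1000
1: ✓ SUBCC  r0←0x82
2: · ADDCS
3: ✓ CMP  NZCV=0011
4: ✓ ADDVS  r3←0x76
5: · MOVCC
6: ✓ SUBPL  r1←0x51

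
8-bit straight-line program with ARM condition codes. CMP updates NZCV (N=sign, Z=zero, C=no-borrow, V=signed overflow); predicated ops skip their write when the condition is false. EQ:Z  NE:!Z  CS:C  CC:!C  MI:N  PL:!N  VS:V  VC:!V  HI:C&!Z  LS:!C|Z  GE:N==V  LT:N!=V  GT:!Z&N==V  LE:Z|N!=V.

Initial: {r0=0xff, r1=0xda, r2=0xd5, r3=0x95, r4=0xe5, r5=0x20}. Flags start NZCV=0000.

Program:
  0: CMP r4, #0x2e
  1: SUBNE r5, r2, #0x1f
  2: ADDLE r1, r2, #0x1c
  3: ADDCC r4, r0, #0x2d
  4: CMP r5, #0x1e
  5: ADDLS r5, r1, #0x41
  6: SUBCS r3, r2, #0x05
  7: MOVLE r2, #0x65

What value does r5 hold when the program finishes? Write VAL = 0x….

[0] flags=1010 → (cmp)
[1] flags=1010 NE?T → r5=0xb6
[2] flags=1010 LE?T → r1=0xf1
[3] flags=1010 CC?F → skip
[4] flags=1010 → (cmp)
[5] flags=1010 LS?F → skip
[6] flags=1010 CS?T → r3=0xd0
[7] flags=1010 LE?T → r2=0x65

VAL = 0xb6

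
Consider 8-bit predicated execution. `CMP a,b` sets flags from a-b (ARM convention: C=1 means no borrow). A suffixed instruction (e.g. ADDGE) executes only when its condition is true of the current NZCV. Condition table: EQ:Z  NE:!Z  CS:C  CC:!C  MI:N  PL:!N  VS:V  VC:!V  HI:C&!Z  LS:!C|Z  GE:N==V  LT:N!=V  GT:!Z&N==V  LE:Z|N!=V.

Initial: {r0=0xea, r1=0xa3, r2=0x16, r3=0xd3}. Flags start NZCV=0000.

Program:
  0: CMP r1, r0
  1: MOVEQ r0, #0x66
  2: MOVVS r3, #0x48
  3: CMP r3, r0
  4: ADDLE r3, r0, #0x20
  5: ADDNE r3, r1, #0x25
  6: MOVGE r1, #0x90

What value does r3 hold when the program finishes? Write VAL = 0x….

0: ✓ CMP  NZCV=1000
1: · MOVEQ
2: · MOVVS
3: ✓ CMP  NZCV=1000
4: ✓ ADDLE  r3←0x0a
5: ✓ ADDNE  r3←0xc8
6: · MOVGE

VAL = 0xc8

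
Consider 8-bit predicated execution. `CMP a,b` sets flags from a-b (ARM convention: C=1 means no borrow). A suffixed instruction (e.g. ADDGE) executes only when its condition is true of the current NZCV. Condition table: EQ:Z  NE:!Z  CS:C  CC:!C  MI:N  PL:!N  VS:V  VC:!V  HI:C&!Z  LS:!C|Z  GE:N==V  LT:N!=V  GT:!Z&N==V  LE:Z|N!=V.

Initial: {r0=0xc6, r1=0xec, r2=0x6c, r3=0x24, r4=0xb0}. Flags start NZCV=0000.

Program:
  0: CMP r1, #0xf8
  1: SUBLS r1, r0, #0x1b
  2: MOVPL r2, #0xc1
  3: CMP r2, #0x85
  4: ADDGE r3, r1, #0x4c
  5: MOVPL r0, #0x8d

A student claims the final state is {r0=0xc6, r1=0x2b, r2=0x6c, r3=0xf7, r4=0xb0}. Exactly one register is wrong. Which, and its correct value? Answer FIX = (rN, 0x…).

[0] flags=1000 → (cmp)
[1] flags=1000 LS?T → r1=0xab
[2] flags=1000 PL?F → skip
[3] flags=1001 → (cmp)
[4] flags=1001 GE?T → r3=0xf7
[5] flags=1001 PL?F → skip

FIX = (r1, 0xab)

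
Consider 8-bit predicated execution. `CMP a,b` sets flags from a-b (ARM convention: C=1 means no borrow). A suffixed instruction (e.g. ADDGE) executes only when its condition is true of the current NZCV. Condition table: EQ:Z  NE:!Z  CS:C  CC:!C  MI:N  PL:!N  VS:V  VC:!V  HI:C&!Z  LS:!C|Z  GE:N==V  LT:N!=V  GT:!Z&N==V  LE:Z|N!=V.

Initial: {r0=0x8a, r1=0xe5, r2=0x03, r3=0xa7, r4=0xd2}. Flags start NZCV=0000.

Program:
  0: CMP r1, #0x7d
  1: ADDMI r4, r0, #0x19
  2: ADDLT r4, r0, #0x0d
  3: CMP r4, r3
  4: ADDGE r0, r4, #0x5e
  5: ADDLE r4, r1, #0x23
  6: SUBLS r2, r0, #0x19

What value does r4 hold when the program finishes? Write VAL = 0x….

[0] flags=0011 → (cmp)
[1] flags=0011 MI?F → skip
[2] flags=0011 LT?T → r4=0x97
[3] flags=1000 → (cmp)
[4] flags=1000 GE?F → skip
[5] flags=1000 LE?T → r4=0x08
[6] flags=1000 LS?T → r2=0x71

VAL = 0x08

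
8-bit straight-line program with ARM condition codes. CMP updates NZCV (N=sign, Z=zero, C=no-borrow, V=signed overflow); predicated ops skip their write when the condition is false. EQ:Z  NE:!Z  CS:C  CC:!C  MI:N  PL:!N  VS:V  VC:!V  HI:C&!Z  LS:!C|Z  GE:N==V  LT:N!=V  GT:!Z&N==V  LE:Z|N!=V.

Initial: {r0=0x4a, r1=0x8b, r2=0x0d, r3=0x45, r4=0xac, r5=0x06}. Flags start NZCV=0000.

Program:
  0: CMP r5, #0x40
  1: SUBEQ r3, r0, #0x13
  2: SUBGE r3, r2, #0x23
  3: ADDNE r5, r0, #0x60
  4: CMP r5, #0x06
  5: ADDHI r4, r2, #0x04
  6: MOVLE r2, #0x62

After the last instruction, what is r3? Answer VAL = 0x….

[0] flags=1000 → (cmp)
[1] flags=1000 EQ?F → skip
[2] flags=1000 GE?F → skip
[3] flags=1000 NE?T → r5=0xaa
[4] flags=1010 → (cmp)
[5] flags=1010 HI?T → r4=0x11
[6] flags=1010 LE?T → r2=0x62

VAL = 0x45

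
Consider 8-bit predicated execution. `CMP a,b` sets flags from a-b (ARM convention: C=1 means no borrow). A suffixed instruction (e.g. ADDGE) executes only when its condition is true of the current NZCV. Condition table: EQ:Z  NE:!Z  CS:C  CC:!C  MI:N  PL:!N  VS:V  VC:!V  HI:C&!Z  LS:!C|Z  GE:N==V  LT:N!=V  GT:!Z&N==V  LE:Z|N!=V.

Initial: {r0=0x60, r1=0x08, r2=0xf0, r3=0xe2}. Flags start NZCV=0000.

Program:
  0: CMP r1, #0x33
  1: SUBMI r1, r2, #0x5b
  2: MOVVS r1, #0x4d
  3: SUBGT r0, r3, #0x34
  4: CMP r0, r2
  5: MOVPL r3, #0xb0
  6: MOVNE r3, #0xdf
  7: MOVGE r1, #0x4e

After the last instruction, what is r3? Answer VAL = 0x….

VAL = 0xdf

0: ✓ CMP  NZCV=1000
1: ✓ SUBMI  r1←0x95
2: · MOVVS
3: · SUBGT
4: ✓ CMP  NZCV=0000
5: ✓ MOVPL  r3←0xb0
6: ✓ MOVNE  r3←0xdf
7: ✓ MOVGE  r1←0x4e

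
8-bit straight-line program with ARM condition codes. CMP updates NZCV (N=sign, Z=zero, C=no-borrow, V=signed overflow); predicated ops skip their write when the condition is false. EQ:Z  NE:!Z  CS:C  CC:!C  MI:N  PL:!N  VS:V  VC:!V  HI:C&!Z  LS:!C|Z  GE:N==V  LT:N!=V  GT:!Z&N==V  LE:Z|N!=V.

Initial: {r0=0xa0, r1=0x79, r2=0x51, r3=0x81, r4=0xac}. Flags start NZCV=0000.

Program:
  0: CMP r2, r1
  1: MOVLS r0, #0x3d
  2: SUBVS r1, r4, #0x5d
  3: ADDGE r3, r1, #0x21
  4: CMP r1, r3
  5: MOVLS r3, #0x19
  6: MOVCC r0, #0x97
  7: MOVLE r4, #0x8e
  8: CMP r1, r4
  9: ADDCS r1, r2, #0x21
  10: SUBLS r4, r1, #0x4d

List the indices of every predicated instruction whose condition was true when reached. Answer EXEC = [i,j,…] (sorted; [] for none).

[0] flags=1000 → (cmp)
[1] flags=1000 LS?T → r0=0x3d
[2] flags=1000 VS?F → skip
[3] flags=1000 GE?F → skip
[4] flags=1001 → (cmp)
[5] flags=1001 LS?T → r3=0x19
[6] flags=1001 CC?T → r0=0x97
[7] flags=1001 LE?F → skip
[8] flags=1001 → (cmp)
[9] flags=1001 CS?F → skip
[10] flags=1001 LS?T → r4=0x2c

EXEC = [1,5,6,10]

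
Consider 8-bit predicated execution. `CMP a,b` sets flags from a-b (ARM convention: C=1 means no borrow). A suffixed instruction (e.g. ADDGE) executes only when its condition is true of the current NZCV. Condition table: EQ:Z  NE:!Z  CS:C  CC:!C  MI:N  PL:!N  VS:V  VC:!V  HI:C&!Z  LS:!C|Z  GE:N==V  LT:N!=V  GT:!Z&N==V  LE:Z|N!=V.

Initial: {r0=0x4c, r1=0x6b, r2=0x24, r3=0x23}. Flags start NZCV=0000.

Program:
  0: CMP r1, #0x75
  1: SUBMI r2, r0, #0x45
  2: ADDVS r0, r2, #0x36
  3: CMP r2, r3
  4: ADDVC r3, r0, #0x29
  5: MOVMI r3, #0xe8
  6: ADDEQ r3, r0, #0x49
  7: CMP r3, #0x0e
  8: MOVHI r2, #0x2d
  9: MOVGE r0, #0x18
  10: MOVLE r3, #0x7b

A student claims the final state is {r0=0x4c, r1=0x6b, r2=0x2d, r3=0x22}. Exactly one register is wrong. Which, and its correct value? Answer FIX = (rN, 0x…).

0: ✓ CMP  NZCV=1000
1: ✓ SUBMI  r2←0x07
2: · ADDVS
3: ✓ CMP  NZCV=1000
4: ✓ ADDVC  r3←0x75
5: ✓ MOVMI  r3←0xe8
6: · ADDEQ
7: ✓ CMP  NZCV=1010
8: ✓ MOVHI  r2←0x2d
9: · MOVGE
10: ✓ MOVLE  r3←0x7b

FIX = (r3, 0x7b)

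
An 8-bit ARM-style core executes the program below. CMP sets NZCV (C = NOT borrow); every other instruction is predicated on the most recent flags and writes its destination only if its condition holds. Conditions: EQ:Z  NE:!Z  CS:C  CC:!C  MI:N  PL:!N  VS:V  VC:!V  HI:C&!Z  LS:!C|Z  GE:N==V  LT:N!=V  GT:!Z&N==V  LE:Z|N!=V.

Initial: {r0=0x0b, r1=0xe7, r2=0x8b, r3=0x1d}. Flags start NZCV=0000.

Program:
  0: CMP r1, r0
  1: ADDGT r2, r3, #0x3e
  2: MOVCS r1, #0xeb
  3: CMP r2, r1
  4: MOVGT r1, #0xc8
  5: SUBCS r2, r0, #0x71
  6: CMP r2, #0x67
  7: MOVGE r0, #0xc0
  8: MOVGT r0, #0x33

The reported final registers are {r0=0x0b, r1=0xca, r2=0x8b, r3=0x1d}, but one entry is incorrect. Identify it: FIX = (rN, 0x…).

FIX = (r1, 0xeb)

0: ✓ CMP  NZCV=1010
1: · ADDGT
2: ✓ MOVCS  r1←0xeb
3: ✓ CMP  NZCV=1000
4: · MOVGT
5: · SUBCS
6: ✓ CMP  NZCV=0011
7: · MOVGE
8: · MOVGT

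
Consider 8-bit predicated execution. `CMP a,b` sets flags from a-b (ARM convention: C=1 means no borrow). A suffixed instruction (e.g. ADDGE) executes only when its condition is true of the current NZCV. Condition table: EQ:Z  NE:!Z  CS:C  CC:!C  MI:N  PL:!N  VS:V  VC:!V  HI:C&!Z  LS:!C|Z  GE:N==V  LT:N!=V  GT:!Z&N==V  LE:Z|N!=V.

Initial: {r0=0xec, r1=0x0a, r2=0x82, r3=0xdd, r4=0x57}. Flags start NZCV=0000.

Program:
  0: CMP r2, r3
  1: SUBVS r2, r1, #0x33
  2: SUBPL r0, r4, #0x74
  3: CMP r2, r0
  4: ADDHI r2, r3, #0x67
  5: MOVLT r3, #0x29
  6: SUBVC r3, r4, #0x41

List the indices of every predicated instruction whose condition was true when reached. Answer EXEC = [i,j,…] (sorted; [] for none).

0: ✓ CMP  NZCV=1000
1: · SUBVS
2: · SUBPL
3: ✓ CMP  NZCV=1000
4: · ADDHI
5: ✓ MOVLT  r3←0x29
6: ✓ SUBVC  r3←0x16

EXEC = [5,6]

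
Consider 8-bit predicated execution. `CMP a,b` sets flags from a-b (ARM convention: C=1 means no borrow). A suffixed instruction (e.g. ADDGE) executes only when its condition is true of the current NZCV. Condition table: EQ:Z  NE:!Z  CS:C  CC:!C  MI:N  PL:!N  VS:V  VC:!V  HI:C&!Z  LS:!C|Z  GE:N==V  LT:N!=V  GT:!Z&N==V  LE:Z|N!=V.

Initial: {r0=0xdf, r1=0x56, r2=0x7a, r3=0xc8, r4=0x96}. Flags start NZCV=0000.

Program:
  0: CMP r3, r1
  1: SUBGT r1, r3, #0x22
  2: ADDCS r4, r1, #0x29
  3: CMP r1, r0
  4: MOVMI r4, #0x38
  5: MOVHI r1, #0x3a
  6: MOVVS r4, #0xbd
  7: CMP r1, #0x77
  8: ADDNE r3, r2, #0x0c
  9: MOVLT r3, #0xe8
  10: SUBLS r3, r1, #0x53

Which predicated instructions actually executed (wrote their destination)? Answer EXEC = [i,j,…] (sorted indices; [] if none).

0: ✓ CMP  NZCV=0011
1: · SUBGT
2: ✓ ADDCS  r4←0x7f
3: ✓ CMP  NZCV=0000
4: · MOVMI
5: · MOVHI
6: · MOVVS
7: ✓ CMP  NZCV=1000
8: ✓ ADDNE  r3←0x86
9: ✓ MOVLT  r3←0xe8
10: ✓ SUBLS  r3←0x03

EXEC = [2,8,9,10]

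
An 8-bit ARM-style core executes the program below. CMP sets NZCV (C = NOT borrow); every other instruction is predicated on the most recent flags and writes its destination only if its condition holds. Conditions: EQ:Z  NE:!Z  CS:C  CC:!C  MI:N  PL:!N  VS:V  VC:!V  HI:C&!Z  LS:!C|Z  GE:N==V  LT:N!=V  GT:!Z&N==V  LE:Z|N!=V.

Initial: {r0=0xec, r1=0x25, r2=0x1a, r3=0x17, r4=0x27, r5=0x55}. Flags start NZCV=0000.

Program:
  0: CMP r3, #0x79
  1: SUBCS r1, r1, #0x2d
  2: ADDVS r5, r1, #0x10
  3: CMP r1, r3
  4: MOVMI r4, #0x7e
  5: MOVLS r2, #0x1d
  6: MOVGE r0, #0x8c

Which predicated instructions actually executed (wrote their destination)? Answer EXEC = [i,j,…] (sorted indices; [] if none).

EXEC = [6]

0: ✓ CMP  NZCV=1000
1: · SUBCS
2: · ADDVS
3: ✓ CMP  NZCV=0010
4: · MOVMI
5: · MOVLS
6: ✓ MOVGE  r0←0x8c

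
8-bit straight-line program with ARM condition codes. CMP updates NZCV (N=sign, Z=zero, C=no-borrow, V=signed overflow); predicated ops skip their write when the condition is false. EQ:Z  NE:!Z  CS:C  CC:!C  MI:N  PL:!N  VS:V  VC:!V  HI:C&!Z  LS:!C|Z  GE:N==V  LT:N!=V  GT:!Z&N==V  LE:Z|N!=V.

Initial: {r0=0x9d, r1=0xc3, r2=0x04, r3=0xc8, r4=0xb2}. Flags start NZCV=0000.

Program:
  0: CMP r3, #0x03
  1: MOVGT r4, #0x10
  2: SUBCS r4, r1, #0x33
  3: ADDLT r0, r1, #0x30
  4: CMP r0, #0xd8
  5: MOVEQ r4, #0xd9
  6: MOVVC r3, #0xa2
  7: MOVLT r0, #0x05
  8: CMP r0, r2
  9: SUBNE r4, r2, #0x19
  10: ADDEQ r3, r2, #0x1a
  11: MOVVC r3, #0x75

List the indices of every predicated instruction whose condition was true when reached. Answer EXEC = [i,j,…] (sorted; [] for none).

EXEC = [2,3,6,9,11]

[0] flags=1010 → (cmp)
[1] flags=1010 GT?F → skip
[2] flags=1010 CS?T → r4=0x90
[3] flags=1010 LT?T → r0=0xf3
[4] flags=0010 → (cmp)
[5] flags=0010 EQ?F → skip
[6] flags=0010 VC?T → r3=0xa2
[7] flags=0010 LT?F → skip
[8] flags=1010 → (cmp)
[9] flags=1010 NE?T → r4=0xeb
[10] flags=1010 EQ?F → skip
[11] flags=1010 VC?T → r3=0x75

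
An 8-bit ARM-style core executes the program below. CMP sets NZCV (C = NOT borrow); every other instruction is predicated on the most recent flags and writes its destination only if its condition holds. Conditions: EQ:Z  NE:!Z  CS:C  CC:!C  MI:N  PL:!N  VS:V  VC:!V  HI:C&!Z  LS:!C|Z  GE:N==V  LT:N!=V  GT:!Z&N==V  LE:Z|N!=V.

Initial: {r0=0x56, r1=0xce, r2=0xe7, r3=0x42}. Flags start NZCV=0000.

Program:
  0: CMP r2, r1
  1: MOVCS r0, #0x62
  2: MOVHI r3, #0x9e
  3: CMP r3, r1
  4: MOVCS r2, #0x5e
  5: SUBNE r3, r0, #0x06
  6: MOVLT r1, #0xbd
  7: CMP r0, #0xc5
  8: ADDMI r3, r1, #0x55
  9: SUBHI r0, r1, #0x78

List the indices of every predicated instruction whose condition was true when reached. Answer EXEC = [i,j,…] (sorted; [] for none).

EXEC = [1,2,5,6,8]

[0] flags=0010 → (cmp)
[1] flags=0010 CS?T → r0=0x62
[2] flags=0010 HI?T → r3=0x9e
[3] flags=1000 → (cmp)
[4] flags=1000 CS?F → skip
[5] flags=1000 NE?T → r3=0x5c
[6] flags=1000 LT?T → r1=0xbd
[7] flags=1001 → (cmp)
[8] flags=1001 MI?T → r3=0x12
[9] flags=1001 HI?F → skip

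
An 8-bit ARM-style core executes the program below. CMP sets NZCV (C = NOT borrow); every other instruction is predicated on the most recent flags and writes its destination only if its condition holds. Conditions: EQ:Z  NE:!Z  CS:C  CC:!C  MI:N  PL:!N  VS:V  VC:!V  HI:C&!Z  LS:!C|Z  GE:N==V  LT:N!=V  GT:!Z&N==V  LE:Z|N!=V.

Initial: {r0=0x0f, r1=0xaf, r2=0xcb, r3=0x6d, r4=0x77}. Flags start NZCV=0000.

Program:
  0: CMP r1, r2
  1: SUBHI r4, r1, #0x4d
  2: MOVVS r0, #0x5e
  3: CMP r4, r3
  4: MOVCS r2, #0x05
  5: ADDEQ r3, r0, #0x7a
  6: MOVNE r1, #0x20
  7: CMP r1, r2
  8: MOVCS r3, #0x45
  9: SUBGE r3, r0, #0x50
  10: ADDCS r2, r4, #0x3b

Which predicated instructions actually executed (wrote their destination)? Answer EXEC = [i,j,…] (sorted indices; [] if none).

EXEC = [4,6,8,9,10]

0: ✓ CMP  NZCV=1000
1: · SUBHI
2: · MOVVS
3: ✓ CMP  NZCV=0010
4: ✓ MOVCS  r2←0x05
5: · ADDEQ
6: ✓ MOVNE  r1←0x20
7: ✓ CMP  NZCV=0010
8: ✓ MOVCS  r3←0x45
9: ✓ SUBGE  r3←0xbf
10: ✓ ADDCS  r2←0xb2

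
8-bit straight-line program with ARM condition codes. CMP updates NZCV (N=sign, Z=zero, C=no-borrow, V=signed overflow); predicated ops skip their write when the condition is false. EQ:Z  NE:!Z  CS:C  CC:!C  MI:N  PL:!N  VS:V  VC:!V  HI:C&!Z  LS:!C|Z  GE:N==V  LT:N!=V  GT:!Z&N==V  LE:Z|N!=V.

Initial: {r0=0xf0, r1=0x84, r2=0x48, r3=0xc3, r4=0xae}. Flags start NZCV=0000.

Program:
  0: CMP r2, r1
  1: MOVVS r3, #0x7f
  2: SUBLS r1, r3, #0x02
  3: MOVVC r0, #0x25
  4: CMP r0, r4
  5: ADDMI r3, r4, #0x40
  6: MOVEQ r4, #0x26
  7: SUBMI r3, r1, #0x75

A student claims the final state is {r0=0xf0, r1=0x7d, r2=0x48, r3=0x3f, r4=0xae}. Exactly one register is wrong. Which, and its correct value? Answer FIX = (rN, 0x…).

[0] flags=1001 → (cmp)
[1] flags=1001 VS?T → r3=0x7f
[2] flags=1001 LS?T → r1=0x7d
[3] flags=1001 VC?F → skip
[4] flags=0010 → (cmp)
[5] flags=0010 MI?F → skip
[6] flags=0010 EQ?F → skip
[7] flags=0010 MI?F → skip

FIX = (r3, 0x7f)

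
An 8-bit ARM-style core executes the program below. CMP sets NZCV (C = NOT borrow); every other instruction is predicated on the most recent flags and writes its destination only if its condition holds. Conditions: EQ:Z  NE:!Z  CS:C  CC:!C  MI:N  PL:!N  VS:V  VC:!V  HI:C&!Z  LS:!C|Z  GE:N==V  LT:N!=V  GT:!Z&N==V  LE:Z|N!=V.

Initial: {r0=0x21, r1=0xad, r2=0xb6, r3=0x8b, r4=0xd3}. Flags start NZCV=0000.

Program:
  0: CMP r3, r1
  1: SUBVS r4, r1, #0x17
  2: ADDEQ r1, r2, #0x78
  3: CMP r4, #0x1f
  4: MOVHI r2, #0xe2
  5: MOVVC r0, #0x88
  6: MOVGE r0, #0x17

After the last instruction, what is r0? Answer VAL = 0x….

VAL = 0x88

[0] flags=1000 → (cmp)
[1] flags=1000 VS?F → skip
[2] flags=1000 EQ?F → skip
[3] flags=1010 → (cmp)
[4] flags=1010 HI?T → r2=0xe2
[5] flags=1010 VC?T → r0=0x88
[6] flags=1010 GE?F → skip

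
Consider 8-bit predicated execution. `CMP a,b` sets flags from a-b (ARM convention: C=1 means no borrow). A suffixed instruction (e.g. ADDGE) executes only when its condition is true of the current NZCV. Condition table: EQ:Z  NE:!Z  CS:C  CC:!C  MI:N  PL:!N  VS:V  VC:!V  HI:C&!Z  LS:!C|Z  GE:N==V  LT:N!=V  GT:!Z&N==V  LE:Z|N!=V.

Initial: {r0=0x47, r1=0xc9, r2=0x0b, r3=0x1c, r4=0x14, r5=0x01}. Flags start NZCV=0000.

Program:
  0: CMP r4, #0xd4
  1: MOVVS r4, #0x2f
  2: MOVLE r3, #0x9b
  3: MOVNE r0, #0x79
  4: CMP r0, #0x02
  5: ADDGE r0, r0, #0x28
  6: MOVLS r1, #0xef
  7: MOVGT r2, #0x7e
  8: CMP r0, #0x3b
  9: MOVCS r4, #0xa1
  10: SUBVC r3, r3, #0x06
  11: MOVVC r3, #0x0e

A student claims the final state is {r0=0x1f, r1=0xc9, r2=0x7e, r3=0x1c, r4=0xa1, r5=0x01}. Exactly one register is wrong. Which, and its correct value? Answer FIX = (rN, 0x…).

[0] flags=0000 → (cmp)
[1] flags=0000 VS?F → skip
[2] flags=0000 LE?F → skip
[3] flags=0000 NE?T → r0=0x79
[4] flags=0010 → (cmp)
[5] flags=0010 GE?T → r0=0xa1
[6] flags=0010 LS?F → skip
[7] flags=0010 GT?T → r2=0x7e
[8] flags=0011 → (cmp)
[9] flags=0011 CS?T → r4=0xa1
[10] flags=0011 VC?F → skip
[11] flags=0011 VC?F → skip

FIX = (r0, 0xa1)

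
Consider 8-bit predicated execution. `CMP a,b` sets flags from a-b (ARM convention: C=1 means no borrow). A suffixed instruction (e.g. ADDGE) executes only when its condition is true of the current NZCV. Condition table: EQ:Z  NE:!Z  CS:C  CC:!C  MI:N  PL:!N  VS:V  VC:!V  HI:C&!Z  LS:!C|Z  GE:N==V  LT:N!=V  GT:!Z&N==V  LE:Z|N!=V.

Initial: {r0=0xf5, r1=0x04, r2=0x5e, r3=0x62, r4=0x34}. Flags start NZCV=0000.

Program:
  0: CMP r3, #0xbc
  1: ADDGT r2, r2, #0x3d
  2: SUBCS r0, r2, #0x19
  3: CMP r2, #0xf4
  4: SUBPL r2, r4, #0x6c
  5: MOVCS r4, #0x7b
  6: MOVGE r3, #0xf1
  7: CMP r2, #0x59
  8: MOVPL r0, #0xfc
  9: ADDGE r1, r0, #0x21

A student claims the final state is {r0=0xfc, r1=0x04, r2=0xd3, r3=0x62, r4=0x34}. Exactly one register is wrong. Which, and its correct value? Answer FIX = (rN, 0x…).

FIX = (r2, 0x9b)

0: ✓ CMP  NZCV=1001
1: ✓ ADDGT  r2←0x9b
2: · SUBCS
3: ✓ CMP  NZCV=1000
4: · SUBPL
5: · MOVCS
6: · MOVGE
7: ✓ CMP  NZCV=0011
8: ✓ MOVPL  r0←0xfc
9: · ADDGE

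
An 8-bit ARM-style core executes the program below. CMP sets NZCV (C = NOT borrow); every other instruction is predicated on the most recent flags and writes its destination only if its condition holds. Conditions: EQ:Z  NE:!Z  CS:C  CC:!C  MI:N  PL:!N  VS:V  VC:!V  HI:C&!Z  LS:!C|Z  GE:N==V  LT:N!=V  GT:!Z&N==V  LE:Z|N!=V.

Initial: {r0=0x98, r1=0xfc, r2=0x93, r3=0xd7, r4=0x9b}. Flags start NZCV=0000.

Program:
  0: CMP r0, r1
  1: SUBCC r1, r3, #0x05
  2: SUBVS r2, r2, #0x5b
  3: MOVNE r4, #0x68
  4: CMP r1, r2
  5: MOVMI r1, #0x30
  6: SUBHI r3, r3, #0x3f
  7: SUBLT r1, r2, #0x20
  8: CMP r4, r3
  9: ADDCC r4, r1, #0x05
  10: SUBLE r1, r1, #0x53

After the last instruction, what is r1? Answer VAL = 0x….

[0] flags=1000 → (cmp)
[1] flags=1000 CC?T → r1=0xd2
[2] flags=1000 VS?F → skip
[3] flags=1000 NE?T → r4=0x68
[4] flags=0010 → (cmp)
[5] flags=0010 MI?F → skip
[6] flags=0010 HI?T → r3=0x98
[7] flags=0010 LT?F → skip
[8] flags=1001 → (cmp)
[9] flags=1001 CC?T → r4=0xd7
[10] flags=1001 LE?F → skip

VAL = 0xd2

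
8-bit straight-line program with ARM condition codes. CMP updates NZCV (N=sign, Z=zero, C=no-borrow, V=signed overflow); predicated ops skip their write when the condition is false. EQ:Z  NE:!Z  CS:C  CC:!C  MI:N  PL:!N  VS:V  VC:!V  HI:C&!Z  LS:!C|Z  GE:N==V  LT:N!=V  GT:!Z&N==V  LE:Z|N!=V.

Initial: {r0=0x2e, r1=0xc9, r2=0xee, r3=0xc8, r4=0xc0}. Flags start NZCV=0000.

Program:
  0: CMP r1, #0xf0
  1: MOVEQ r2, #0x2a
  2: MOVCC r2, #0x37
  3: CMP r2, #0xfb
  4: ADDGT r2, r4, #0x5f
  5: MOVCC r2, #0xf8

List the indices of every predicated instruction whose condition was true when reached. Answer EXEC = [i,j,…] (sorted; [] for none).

[0] flags=1000 → (cmp)
[1] flags=1000 EQ?F → skip
[2] flags=1000 CC?T → r2=0x37
[3] flags=0000 → (cmp)
[4] flags=0000 GT?T → r2=0x1f
[5] flags=0000 CC?T → r2=0xf8

EXEC = [2,4,5]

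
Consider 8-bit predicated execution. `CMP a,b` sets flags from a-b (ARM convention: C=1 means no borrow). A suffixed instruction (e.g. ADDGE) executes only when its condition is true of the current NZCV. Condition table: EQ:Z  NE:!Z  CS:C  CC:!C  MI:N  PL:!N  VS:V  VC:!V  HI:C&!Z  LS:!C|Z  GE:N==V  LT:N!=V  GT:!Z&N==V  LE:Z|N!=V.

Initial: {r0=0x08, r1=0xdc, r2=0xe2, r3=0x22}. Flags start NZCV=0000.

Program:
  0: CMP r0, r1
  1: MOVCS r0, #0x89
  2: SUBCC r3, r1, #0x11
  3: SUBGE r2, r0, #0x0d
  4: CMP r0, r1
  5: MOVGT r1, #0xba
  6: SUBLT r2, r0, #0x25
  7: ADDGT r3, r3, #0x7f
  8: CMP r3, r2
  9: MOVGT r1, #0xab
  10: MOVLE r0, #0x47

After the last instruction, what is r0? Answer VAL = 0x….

[0] flags=0000 → (cmp)
[1] flags=0000 CS?F → skip
[2] flags=0000 CC?T → r3=0xcb
[3] flags=0000 GE?T → r2=0xfb
[4] flags=0000 → (cmp)
[5] flags=0000 GT?T → r1=0xba
[6] flags=0000 LT?F → skip
[7] flags=0000 GT?T → r3=0x4a
[8] flags=0000 → (cmp)
[9] flags=0000 GT?T → r1=0xab
[10] flags=0000 LE?F → skip

VAL = 0x08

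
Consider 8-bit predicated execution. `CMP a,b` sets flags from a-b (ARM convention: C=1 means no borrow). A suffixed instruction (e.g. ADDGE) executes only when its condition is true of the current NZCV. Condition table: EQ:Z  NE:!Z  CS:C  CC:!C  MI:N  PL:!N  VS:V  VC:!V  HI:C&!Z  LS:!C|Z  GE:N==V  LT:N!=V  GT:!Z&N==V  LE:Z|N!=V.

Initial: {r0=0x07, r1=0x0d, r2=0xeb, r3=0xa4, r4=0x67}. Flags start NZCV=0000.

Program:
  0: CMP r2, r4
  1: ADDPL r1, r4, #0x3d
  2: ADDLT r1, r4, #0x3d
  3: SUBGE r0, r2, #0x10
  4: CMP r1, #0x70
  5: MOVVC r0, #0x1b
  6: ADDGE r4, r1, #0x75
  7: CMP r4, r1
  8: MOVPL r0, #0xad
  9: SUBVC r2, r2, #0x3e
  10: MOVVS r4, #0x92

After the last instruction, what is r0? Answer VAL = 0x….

VAL = 0x07

[0] flags=1010 → (cmp)
[1] flags=1010 PL?F → skip
[2] flags=1010 LT?T → r1=0xa4
[3] flags=1010 GE?F → skip
[4] flags=0011 → (cmp)
[5] flags=0011 VC?F → skip
[6] flags=0011 GE?F → skip
[7] flags=1001 → (cmp)
[8] flags=1001 PL?F → skip
[9] flags=1001 VC?F → skip
[10] flags=1001 VS?T → r4=0x92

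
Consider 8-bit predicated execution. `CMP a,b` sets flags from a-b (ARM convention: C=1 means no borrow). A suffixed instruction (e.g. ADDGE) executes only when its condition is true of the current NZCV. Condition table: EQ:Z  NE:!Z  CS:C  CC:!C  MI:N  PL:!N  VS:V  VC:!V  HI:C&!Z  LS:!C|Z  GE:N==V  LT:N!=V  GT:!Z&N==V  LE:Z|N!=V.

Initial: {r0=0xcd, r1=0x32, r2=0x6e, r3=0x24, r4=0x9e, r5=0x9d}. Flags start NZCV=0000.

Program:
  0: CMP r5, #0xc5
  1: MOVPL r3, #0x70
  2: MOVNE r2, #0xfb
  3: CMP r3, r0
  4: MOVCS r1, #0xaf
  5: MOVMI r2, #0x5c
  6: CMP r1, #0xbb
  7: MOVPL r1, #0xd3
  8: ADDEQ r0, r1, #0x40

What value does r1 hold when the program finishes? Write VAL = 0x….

VAL = 0xd3

[0] flags=1000 → (cmp)
[1] flags=1000 PL?F → skip
[2] flags=1000 NE?T → r2=0xfb
[3] flags=0000 → (cmp)
[4] flags=0000 CS?F → skip
[5] flags=0000 MI?F → skip
[6] flags=0000 → (cmp)
[7] flags=0000 PL?T → r1=0xd3
[8] flags=0000 EQ?F → skip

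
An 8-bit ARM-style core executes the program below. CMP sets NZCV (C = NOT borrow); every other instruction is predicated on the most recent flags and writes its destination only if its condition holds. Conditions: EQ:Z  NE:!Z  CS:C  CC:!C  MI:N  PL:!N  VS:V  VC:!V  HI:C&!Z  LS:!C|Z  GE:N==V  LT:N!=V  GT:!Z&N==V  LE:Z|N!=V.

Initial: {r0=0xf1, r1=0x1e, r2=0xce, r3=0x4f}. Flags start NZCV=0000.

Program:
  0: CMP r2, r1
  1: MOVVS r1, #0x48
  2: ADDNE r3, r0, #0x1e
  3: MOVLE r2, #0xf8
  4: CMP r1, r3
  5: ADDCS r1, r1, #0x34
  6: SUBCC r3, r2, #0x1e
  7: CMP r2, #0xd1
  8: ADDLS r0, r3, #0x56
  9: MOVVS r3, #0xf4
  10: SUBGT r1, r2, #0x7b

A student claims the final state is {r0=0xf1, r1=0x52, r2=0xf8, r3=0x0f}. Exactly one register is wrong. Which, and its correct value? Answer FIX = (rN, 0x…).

FIX = (r1, 0x7d)

[0] flags=1010 → (cmp)
[1] flags=1010 VS?F → skip
[2] flags=1010 NE?T → r3=0x0f
[3] flags=1010 LE?T → r2=0xf8
[4] flags=0010 → (cmp)
[5] flags=0010 CS?T → r1=0x52
[6] flags=0010 CC?F → skip
[7] flags=0010 → (cmp)
[8] flags=0010 LS?F → skip
[9] flags=0010 VS?F → skip
[10] flags=0010 GT?T → r1=0x7d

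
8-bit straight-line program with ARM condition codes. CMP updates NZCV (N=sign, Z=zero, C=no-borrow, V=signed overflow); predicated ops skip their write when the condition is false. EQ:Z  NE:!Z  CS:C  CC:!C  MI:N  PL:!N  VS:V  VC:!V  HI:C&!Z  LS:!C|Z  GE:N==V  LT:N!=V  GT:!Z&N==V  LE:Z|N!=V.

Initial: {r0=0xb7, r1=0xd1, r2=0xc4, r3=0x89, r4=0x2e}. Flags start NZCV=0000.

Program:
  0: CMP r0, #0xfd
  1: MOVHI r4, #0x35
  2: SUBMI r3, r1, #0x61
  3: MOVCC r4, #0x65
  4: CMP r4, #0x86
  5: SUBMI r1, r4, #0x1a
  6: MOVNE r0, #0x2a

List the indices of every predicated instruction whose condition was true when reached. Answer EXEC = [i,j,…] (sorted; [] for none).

EXEC = [2,3,5,6]

0: ✓ CMP  NZCV=1000
1: · MOVHI
2: ✓ SUBMI  r3←0x70
3: ✓ MOVCC  r4←0x65
4: ✓ CMP  NZCV=1001
5: ✓ SUBMI  r1←0x4b
6: ✓ MOVNE  r0←0x2a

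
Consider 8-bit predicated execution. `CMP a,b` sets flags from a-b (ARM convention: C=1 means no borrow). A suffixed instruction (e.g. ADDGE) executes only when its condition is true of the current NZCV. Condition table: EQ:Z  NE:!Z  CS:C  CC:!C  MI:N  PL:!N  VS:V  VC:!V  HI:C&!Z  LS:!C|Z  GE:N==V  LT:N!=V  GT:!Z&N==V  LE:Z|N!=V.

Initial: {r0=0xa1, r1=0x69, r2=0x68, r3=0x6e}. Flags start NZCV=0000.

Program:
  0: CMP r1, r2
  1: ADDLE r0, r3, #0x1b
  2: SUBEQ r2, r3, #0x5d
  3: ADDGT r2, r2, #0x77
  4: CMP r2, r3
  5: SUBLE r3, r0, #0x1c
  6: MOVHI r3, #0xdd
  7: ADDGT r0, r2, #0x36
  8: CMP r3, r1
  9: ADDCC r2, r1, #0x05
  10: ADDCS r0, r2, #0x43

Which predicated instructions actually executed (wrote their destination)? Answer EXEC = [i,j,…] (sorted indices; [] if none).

[0] flags=0010 → (cmp)
[1] flags=0010 LE?F → skip
[2] flags=0010 EQ?F → skip
[3] flags=0010 GT?T → r2=0xdf
[4] flags=0011 → (cmp)
[5] flags=0011 LE?T → r3=0x85
[6] flags=0011 HI?T → r3=0xdd
[7] flags=0011 GT?F → skip
[8] flags=0011 → (cmp)
[9] flags=0011 CC?F → skip
[10] flags=0011 CS?T → r0=0x22

EXEC = [3,5,6,10]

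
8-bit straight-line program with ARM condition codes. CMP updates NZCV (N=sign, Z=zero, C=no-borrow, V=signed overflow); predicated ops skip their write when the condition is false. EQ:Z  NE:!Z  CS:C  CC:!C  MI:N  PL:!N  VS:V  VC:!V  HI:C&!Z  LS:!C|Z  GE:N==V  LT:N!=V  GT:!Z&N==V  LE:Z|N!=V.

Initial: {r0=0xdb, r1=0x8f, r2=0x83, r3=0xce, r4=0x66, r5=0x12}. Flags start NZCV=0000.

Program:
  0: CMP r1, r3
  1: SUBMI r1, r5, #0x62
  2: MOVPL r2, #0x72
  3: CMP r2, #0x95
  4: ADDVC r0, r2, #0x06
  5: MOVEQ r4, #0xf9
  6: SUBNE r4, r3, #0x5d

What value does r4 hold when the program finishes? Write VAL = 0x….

0: ✓ CMP  NZCV=1000
1: ✓ SUBMI  r1←0xb0
2: · MOVPL
3: ✓ CMP  NZCV=1000
4: ✓ ADDVC  r0←0x89
5: · MOVEQ
6: ✓ SUBNE  r4←0x71

VAL = 0x71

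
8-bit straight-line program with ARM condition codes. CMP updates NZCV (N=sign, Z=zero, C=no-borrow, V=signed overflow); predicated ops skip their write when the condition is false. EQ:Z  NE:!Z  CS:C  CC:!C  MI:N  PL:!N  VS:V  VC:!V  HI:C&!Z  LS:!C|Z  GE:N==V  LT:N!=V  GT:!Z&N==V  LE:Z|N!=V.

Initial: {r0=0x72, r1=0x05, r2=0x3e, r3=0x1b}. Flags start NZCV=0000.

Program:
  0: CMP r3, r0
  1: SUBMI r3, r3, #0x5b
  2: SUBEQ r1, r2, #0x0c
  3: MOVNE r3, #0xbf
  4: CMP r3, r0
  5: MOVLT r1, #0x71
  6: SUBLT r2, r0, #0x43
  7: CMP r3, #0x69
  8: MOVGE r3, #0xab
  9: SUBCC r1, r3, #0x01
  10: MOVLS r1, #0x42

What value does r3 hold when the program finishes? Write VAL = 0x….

VAL = 0xbf

[0] flags=1000 → (cmp)
[1] flags=1000 MI?T → r3=0xc0
[2] flags=1000 EQ?F → skip
[3] flags=1000 NE?T → r3=0xbf
[4] flags=0011 → (cmp)
[5] flags=0011 LT?T → r1=0x71
[6] flags=0011 LT?T → r2=0x2f
[7] flags=0011 → (cmp)
[8] flags=0011 GE?F → skip
[9] flags=0011 CC?F → skip
[10] flags=0011 LS?F → skip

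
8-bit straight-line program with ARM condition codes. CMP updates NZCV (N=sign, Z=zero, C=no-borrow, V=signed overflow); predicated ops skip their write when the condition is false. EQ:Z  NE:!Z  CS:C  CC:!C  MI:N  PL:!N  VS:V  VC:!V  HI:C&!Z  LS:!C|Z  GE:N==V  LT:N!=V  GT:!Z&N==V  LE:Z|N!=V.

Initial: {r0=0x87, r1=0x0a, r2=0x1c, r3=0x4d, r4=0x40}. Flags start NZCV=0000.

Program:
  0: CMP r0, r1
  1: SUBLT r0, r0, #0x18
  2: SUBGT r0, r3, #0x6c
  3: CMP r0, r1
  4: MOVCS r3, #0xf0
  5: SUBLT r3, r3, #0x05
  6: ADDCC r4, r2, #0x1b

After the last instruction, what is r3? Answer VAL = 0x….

[0] flags=0011 → (cmp)
[1] flags=0011 LT?T → r0=0x6f
[2] flags=0011 GT?F → skip
[3] flags=0010 → (cmp)
[4] flags=0010 CS?T → r3=0xf0
[5] flags=0010 LT?F → skip
[6] flags=0010 CC?F → skip

VAL = 0xf0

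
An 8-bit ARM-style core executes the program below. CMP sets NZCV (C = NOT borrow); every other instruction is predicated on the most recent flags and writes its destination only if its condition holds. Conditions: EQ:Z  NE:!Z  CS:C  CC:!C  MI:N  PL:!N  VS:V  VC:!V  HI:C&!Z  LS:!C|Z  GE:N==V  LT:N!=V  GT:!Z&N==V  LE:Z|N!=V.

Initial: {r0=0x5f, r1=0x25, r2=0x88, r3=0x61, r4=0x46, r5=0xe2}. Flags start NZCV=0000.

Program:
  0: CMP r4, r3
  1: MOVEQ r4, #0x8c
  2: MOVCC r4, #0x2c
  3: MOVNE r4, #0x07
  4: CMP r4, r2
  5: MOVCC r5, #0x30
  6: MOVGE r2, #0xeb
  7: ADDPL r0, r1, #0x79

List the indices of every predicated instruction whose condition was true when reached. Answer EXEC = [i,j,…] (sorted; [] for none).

EXEC = [2,3,5,6,7]

[0] flags=1000 → (cmp)
[1] flags=1000 EQ?F → skip
[2] flags=1000 CC?T → r4=0x2c
[3] flags=1000 NE?T → r4=0x07
[4] flags=0000 → (cmp)
[5] flags=0000 CC?T → r5=0x30
[6] flags=0000 GE?T → r2=0xeb
[7] flags=0000 PL?T → r0=0x9e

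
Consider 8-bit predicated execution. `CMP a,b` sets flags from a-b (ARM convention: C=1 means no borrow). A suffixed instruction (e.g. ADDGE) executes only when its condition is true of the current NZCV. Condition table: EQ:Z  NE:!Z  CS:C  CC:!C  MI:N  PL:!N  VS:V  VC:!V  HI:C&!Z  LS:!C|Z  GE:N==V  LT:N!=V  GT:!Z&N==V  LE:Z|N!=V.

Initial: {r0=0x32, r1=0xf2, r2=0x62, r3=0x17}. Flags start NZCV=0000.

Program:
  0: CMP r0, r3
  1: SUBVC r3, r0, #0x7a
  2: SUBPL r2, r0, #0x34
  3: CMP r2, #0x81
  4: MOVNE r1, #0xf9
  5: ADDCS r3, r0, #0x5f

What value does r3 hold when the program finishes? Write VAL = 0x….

VAL = 0x91

[0] flags=0010 → (cmp)
[1] flags=0010 VC?T → r3=0xb8
[2] flags=0010 PL?T → r2=0xfe
[3] flags=0010 → (cmp)
[4] flags=0010 NE?T → r1=0xf9
[5] flags=0010 CS?T → r3=0x91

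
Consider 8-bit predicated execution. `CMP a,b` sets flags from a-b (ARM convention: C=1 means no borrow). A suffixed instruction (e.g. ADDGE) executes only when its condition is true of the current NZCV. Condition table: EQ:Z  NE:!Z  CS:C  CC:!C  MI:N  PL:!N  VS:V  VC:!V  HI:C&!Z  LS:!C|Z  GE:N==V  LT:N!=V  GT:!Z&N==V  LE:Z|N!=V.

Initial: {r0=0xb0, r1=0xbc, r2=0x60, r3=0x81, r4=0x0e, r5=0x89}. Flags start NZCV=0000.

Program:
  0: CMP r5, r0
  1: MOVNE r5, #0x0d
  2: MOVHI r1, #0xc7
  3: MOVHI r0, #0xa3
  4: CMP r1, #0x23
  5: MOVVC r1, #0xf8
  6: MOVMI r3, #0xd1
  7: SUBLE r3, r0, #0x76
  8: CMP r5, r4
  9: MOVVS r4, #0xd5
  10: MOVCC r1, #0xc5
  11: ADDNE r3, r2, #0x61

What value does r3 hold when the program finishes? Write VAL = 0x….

[0] flags=1000 → (cmp)
[1] flags=1000 NE?T → r5=0x0d
[2] flags=1000 HI?F → skip
[3] flags=1000 HI?F → skip
[4] flags=1010 → (cmp)
[5] flags=1010 VC?T → r1=0xf8
[6] flags=1010 MI?T → r3=0xd1
[7] flags=1010 LE?T → r3=0x3a
[8] flags=1000 → (cmp)
[9] flags=1000 VS?F → skip
[10] flags=1000 CC?T → r1=0xc5
[11] flags=1000 NE?T → r3=0xc1

VAL = 0xc1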